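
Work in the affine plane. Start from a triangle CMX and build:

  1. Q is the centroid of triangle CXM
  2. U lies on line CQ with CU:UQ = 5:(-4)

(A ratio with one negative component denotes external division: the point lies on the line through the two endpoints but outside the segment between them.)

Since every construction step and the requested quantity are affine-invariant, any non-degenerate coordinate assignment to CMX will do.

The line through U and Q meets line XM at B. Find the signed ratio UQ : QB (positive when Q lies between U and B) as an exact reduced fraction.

Work in coordinates with C = (0, 0), M = (1, 0), X = (0, 1).
1. Q is the centroid of triangle CXM ⇒ Q = (1/3, 1/3)
2. U lies on line CQ with CU:UQ = 5:(-4) ⇒ U = (5/3, 5/3)
line UQ meets XM at B = (1/2, 1/2)
Q = U + t·(B−U) with t = 8/7, so UQ:QB = 8/7:-1/7

UQ:QB = -8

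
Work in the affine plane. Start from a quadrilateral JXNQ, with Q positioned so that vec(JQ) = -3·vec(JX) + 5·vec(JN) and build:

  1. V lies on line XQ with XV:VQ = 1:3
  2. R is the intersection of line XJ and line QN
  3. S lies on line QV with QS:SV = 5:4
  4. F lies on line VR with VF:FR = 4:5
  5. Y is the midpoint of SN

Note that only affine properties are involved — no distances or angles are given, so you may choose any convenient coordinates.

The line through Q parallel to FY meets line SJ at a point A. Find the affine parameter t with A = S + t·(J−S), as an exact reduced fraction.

t = 5/266

Work in coordinates with J = (0, 0), X = (1, 0), N = (0, 1), Q = (-3, 5).
1. V lies on line XQ with XV:VQ = 1:3 ⇒ V = (0, 5/4)
2. R is the intersection of line XJ and line QN ⇒ R = (3/4, 0)
3. S lies on line QV with QS:SV = 5:4 ⇒ S = (-4/3, 35/12)
4. F lies on line VR with VF:FR = 4:5 ⇒ F = (1/3, 25/36)
5. Y is the midpoint of SN ⇒ Y = (-2/3, 47/24)
through Q parallel to FY: direction (-1, 91/72); meets SJ at A = (-174/133, 435/152)
A = S + t·(J−S) with t = 5/266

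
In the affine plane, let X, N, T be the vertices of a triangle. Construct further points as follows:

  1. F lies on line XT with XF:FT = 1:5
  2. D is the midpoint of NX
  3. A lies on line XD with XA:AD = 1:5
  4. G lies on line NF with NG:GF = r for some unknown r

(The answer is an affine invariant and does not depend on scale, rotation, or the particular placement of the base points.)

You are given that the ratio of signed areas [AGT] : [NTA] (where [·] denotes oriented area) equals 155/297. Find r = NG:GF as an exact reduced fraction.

r = 4/5

Set X = (0, 0), N = (1, 0), T = (0, 1); any affine frame gives the same invariant.
1. F lies on line XT with XF:FT = 1:5 ⇒ F = (0, 1/6)
2. D is the midpoint of NX ⇒ D = (1/2, 0)
3. A lies on line XD with XA:AD = 1:5 ⇒ A = (1/12, 0)
4. With NG:GF = r, write λ = r/(r+1) so G = N + λ·(F−N); G is affine-linear in λ
Every point depending on G is an affine combination of G and λ-independent points, so each such coordinate is linear in λ; the λ² term in each signed area is a multiple of (F−N)×(F−N) = 0, so 2·[AGT] and 2·[NTA] are each linear in λ. Evaluating at λ=0 and λ=1:
  2·[AGT] = -71/72·λ + 11/12,   2·[NTA] = 11/12
So [AGT]:[NTA] = (-71/72·λ + 11/12) / (11/12). Setting this equal to 155/297:
  -71/72·λ + 11/12 = 155/297·(11/12)  ⇒  λ = 4/9
Then r = λ/(1−λ) = (4/9)/(5/9) = 4/5. Check: with r = 4/5, G = (5/9, 2/27) and [AGT]:[NTA] = 155/297 as required.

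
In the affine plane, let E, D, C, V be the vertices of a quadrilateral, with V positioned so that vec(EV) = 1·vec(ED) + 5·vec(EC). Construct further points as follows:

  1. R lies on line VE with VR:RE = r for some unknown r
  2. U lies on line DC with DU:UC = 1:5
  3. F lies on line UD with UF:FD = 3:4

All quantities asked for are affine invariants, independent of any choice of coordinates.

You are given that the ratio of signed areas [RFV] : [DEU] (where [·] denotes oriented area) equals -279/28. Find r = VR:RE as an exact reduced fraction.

r = 3/5

Choose coordinates E = (0, 0), D = (1, 0), C = (0, 1), V = (1, 5).
1. With VR:RE = r, write λ = r/(r+1) so R = V + λ·(E−V); R is affine-linear in λ
2. U lies on line DC with DU:UC = 1:5 ⇒ U = (5/6, 1/6)
3. F lies on line UD with UF:FD = 3:4 ⇒ F = (19/21, 2/21)
Every point depending on R is an affine combination of R and λ-independent points, so each such coordinate is linear in λ; the λ² term in each signed area is a multiple of (E−V)×(E−V) = 0, so 2·[RFV] and 2·[DEU] are each linear in λ. Evaluating at λ=0 and λ=1:
  2·[RFV] = 31/7·λ,   2·[DEU] = -1/6
So [RFV]:[DEU] = (31/7·λ) / (-1/6). Setting this equal to -279/28:
  31/7·λ = -279/28·(-1/6)  ⇒  λ = 3/8
Then r = λ/(1−λ) = (3/8)/(5/8) = 3/5. Check: with r = 3/5, R = (5/8, 25/8) and [RFV]:[DEU] = -279/28 as required.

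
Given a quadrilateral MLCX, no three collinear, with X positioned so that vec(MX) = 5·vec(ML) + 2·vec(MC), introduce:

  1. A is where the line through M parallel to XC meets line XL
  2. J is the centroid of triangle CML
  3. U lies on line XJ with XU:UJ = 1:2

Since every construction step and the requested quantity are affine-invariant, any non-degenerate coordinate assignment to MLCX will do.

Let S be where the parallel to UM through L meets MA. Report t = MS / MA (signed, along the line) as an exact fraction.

Assign M = (0, 0), L = (1, 0), C = (0, 1), X = (5, 2) — the answer is frame-independent, so this choice is without loss of generality.
1. A is where the line through M parallel to XC meets line XL ⇒ A = (5/3, 1/3)
2. J is the centroid of triangle CML ⇒ J = (1/3, 1/3)
3. U lies on line XJ with XU:UJ = 1:2 ⇒ U = (31/9, 13/9)
through L parallel to UM: direction (-31/9, -13/9); meets MA at S = (65/34, 13/34)
S = M + t·(A−M) with t = 39/34

t = 39/34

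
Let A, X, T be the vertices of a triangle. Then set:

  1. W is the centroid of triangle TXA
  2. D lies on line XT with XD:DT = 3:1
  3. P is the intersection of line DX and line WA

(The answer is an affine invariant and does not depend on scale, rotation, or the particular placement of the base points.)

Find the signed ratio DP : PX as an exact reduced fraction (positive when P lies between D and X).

DP:PX = 1/2

Set A = (0, 0), X = (1, 0), T = (0, 1); any affine frame gives the same invariant.
1. W is the centroid of triangle TXA ⇒ W = (1/3, 1/3)
2. D lies on line XT with XD:DT = 3:1 ⇒ D = (1/4, 3/4)
3. P is the intersection of line DX and line WA ⇒ P = (1/2, 1/2)
P = D + t·(X−D) with t = 1/3, so DP:PX = t:(1−t) = 1/3:2/3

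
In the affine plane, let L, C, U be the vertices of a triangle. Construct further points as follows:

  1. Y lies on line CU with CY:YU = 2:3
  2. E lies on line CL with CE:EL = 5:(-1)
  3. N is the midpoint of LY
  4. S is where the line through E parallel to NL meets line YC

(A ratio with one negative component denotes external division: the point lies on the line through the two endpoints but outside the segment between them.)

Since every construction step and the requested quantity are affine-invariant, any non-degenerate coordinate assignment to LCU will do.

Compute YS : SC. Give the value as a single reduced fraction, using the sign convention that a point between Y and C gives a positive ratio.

Set L = (0, 0), C = (1, 0), U = (0, 1); any affine frame gives the same invariant.
1. Y lies on line CU with CY:YU = 2:3 ⇒ Y = (3/5, 2/5)
2. E lies on line CL with CE:EL = 5:(-1) ⇒ E = (-1/4, 0)
3. N is the midpoint of LY ⇒ N = (3/10, 1/5)
4. S is where the line through E parallel to NL meets line YC ⇒ S = (1/2, 1/2)
S = Y + t·(C−Y) with t = -1/4, so YS:SC = t:(1−t) = -1/4:5/4

YS:SC = -1/5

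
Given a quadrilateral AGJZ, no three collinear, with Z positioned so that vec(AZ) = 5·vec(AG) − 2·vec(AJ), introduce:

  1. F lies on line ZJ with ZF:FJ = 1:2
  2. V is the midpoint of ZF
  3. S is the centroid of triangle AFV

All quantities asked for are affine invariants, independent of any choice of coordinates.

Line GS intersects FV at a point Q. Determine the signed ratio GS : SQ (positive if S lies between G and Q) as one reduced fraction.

Choose coordinates A = (0, 0), G = (1, 0), J = (0, 1), Z = (5, -2).
1. F lies on line ZJ with ZF:FJ = 1:2 ⇒ F = (10/3, -1)
2. V is the midpoint of ZF ⇒ V = (25/6, -3/2)
3. S is the centroid of triangle AFV ⇒ S = (5/2, -5/6)
line GS meets FV at Q = (10, -5)
S = G + t·(Q−G) with t = 1/6, so GS:SQ = 1/6:5/6

GS:SQ = 1/5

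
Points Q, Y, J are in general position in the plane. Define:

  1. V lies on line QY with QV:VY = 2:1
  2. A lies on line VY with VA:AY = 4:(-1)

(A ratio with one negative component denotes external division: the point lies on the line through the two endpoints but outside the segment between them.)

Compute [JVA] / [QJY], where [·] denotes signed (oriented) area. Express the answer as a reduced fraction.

[JVA]:[QJY] = -4/9

Work in coordinates with Q = (0, 0), Y = (1, 0), J = (0, 1).
1. V lies on line QY with QV:VY = 2:1 ⇒ V = (2/3, 0)
2. A lies on line VY with VA:AY = 4:(-1) ⇒ A = (10/9, 0)
2·[JVA] = 4/9, 2·[QJY] = -1
[JVA]:[QJY] = 4/9:-1 = -4/9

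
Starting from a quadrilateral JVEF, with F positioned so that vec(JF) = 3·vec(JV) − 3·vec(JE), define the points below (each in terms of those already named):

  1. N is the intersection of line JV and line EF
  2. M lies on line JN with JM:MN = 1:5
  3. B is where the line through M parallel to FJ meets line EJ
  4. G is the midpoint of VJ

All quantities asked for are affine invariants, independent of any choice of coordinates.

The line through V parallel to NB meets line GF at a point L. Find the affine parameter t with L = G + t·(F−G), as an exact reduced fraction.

Assign J = (0, 0), V = (1, 0), E = (0, 1), F = (3, -3) — the answer is frame-independent, so this choice is without loss of generality.
1. N is the intersection of line JV and line EF ⇒ N = (3/4, 0)
2. M lies on line JN with JM:MN = 1:5 ⇒ M = (1/8, 0)
3. B is where the line through M parallel to FJ meets line EJ ⇒ B = (0, 1/8)
4. G is the midpoint of VJ ⇒ G = (1/2, 0)
through V parallel to NB: direction (-3/4, 1/8); meets GF at L = (13/31, 3/31)
L = G + t·(F−G) with t = -1/31

t = -1/31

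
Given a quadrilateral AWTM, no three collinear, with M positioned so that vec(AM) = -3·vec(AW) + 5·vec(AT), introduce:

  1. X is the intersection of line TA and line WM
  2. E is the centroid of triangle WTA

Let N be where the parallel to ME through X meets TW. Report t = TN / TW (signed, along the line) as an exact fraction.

t = 5/8

Choose coordinates A = (0, 0), W = (1, 0), T = (0, 1), M = (-3, 5).
1. X is the intersection of line TA and line WM ⇒ X = (0, 5/4)
2. E is the centroid of triangle WTA ⇒ E = (1/3, 1/3)
through X parallel to ME: direction (10/3, -14/3); meets TW at N = (5/8, 3/8)
N = T + t·(W−T) with t = 5/8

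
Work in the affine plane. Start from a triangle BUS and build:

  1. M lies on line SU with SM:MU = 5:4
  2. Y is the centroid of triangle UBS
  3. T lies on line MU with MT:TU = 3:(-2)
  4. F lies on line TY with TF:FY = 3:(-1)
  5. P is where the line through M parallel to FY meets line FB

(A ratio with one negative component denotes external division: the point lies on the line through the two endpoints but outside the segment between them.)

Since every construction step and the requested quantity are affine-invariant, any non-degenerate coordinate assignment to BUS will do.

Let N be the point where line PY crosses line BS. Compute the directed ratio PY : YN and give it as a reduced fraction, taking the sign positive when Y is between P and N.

Set B = (0, 0), U = (1, 0), S = (0, 1); any affine frame gives the same invariant.
1. M lies on line SU with SM:MU = 5:4 ⇒ M = (5/9, 4/9)
2. Y is the centroid of triangle UBS ⇒ Y = (1/3, 1/3)
3. T lies on line MU with MT:TU = 3:(-2) ⇒ T = (17/9, -8/9)
4. F lies on line TY with TF:FY = 3:(-1) ⇒ F = (-4/9, 17/18)
5. P is where the line through M parallel to FY meets line FB ⇒ P = (-148/225, 629/450)
line PY meets BS at N = (0, 925/1338)
Y = P + t·(N−P) with t = 223/148, so PY:YN = 223/148:-75/148

PY:YN = -223/75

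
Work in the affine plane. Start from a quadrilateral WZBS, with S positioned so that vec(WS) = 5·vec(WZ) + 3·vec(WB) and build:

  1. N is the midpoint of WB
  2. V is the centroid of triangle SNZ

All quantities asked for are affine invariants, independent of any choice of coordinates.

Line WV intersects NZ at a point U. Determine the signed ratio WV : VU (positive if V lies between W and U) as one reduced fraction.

Assign W = (0, 0), Z = (1, 0), B = (0, 1), S = (5, 3) — the answer is frame-independent, so this choice is without loss of generality.
1. N is the midpoint of WB ⇒ N = (0, 1/2)
2. V is the centroid of triangle SNZ ⇒ V = (2, 7/6)
line WV meets NZ at U = (6/13, 7/26)
V = W + t·(U−W) with t = 13/3, so WV:VU = 13/3:-10/3

WV:VU = -13/10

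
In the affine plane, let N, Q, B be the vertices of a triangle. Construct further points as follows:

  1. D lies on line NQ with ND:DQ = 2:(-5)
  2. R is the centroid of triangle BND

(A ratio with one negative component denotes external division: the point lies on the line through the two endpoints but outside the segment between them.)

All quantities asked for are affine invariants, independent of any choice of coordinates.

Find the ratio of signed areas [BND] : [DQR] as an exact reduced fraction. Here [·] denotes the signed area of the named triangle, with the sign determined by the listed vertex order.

[BND]:[DQR] = -6/5

Work in coordinates with N = (0, 0), Q = (1, 0), B = (0, 1).
1. D lies on line NQ with ND:DQ = 2:(-5) ⇒ D = (-2/3, 0)
2. R is the centroid of triangle BND ⇒ R = (-2/9, 1/3)
2·[BND] = -2/3, 2·[DQR] = 5/9
[BND]:[DQR] = -2/3:5/9 = -6/5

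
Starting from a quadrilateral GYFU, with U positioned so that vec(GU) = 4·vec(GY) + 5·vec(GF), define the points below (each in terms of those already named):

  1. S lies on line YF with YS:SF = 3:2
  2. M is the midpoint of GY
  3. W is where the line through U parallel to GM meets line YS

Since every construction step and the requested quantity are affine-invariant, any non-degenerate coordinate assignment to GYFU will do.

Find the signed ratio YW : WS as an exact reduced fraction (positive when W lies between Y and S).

YW:WS = -25/22

Assign G = (0, 0), Y = (1, 0), F = (0, 1), U = (4, 5) — the answer is frame-independent, so this choice is without loss of generality.
1. S lies on line YF with YS:SF = 3:2 ⇒ S = (2/5, 3/5)
2. M is the midpoint of GY ⇒ M = (1/2, 0)
3. W is where the line through U parallel to GM meets line YS ⇒ W = (-4, 5)
W = Y + t·(S−Y) with t = 25/3, so YW:WS = t:(1−t) = 25/3:-22/3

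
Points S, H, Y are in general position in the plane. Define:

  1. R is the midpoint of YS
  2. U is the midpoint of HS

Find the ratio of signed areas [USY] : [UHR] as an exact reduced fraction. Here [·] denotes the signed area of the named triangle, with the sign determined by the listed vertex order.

Work in coordinates with S = (0, 0), H = (1, 0), Y = (0, 1).
1. R is the midpoint of YS ⇒ R = (0, 1/2)
2. U is the midpoint of HS ⇒ U = (1/2, 0)
2·[USY] = -1/2, 2·[UHR] = 1/4
[USY]:[UHR] = -1/2:1/4 = -2

[USY]:[UHR] = -2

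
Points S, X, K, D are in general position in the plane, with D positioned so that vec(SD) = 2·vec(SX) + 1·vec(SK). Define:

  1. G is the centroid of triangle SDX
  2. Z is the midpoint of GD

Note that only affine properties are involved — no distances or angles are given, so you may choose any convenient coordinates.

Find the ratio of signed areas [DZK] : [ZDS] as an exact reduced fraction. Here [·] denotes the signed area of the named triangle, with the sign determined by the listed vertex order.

[DZK]:[ZDS] = -4

Assign S = (0, 0), X = (1, 0), K = (0, 1), D = (2, 1) — the answer is frame-independent, so this choice is without loss of generality.
1. G is the centroid of triangle SDX ⇒ G = (1, 1/3)
2. Z is the midpoint of GD ⇒ Z = (3/2, 2/3)
2·[DZK] = -2/3, 2·[ZDS] = 1/6
[DZK]:[ZDS] = -2/3:1/6 = -4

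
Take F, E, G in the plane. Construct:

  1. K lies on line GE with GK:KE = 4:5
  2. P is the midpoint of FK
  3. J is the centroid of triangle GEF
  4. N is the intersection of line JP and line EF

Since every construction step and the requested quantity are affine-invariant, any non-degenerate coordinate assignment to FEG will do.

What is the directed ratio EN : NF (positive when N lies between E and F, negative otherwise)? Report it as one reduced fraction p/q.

Work in coordinates with F = (0, 0), E = (1, 0), G = (0, 1).
1. K lies on line GE with GK:KE = 4:5 ⇒ K = (4/9, 5/9)
2. P is the midpoint of FK ⇒ P = (2/9, 5/18)
3. J is the centroid of triangle GEF ⇒ J = (1/3, 1/3)
4. N is the intersection of line JP and line EF ⇒ N = (-1/3, 0)
N = E + t·(F−E) with t = 4/3, so EN:NF = t:(1−t) = 4/3:-1/3

EN:NF = -4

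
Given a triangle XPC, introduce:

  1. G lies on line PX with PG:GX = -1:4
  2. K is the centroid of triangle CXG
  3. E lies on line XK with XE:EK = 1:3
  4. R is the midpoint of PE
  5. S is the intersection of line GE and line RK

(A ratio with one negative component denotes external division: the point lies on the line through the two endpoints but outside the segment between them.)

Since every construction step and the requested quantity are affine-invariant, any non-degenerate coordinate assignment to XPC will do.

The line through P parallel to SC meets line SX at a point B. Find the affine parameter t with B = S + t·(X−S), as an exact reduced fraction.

t = -89/124

Set X = (0, 0), P = (1, 0), C = (0, 1); any affine frame gives the same invariant.
1. G lies on line PX with PG:GX = -1:4 ⇒ G = (4/3, 0)
2. K is the centroid of triangle CXG ⇒ K = (4/9, 1/3)
3. E lies on line XK with XE:EK = 1:3 ⇒ E = (1/9, 1/12)
4. R is the midpoint of PE ⇒ R = (5/9, 1/24)
5. S is the intersection of line GE and line RK ⇒ S = (124/225, 4/75)
through P parallel to SC: direction (-124/225, 71/75); meets SX at B = (71/75, 71/775)
B = S + t·(X−S) with t = -89/124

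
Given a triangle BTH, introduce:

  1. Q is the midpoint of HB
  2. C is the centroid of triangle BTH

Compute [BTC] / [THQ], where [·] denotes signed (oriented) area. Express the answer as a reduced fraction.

Set B = (0, 0), T = (1, 0), H = (0, 1); any affine frame gives the same invariant.
1. Q is the midpoint of HB ⇒ Q = (0, 1/2)
2. C is the centroid of triangle BTH ⇒ C = (1/3, 1/3)
2·[BTC] = 1/3, 2·[THQ] = 1/2
[BTC]:[THQ] = 1/3:1/2 = 2/3

[BTC]:[THQ] = 2/3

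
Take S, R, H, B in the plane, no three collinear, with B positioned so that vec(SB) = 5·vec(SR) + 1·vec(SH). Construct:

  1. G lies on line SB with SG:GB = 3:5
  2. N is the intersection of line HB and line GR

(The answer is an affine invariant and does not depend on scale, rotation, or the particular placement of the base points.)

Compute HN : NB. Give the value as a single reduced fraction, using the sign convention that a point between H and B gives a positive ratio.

HN:NB = 2

Work in coordinates with S = (0, 0), R = (1, 0), H = (0, 1), B = (5, 1).
1. G lies on line SB with SG:GB = 3:5 ⇒ G = (15/8, 3/8)
2. N is the intersection of line HB and line GR ⇒ N = (10/3, 1)
N = H + t·(B−H) with t = 2/3, so HN:NB = t:(1−t) = 2/3:1/3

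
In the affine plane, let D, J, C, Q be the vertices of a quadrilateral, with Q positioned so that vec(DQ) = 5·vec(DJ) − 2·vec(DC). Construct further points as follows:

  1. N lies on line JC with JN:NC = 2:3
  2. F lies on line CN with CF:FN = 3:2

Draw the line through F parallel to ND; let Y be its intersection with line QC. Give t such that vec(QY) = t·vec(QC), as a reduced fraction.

t = 86/95

Work in coordinates with D = (0, 0), J = (1, 0), C = (0, 1), Q = (5, -2).
1. N lies on line JC with JN:NC = 2:3 ⇒ N = (3/5, 2/5)
2. F lies on line CN with CF:FN = 3:2 ⇒ F = (9/25, 16/25)
through F parallel to ND: direction (-3/5, -2/5); meets QC at Y = (9/19, 68/95)
Y = Q + t·(C−Q) with t = 86/95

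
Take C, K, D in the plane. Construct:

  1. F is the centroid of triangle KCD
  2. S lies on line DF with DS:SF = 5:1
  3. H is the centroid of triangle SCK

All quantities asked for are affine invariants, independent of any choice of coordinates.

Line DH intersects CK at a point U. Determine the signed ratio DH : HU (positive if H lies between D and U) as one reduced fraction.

DH:HU = 23/4

Assign C = (0, 0), K = (1, 0), D = (0, 1) — the answer is frame-independent, so this choice is without loss of generality.
1. F is the centroid of triangle KCD ⇒ F = (1/3, 1/3)
2. S lies on line DF with DS:SF = 5:1 ⇒ S = (5/18, 4/9)
3. H is the centroid of triangle SCK ⇒ H = (23/54, 4/27)
line DH meets CK at U = (1/2, 0)
H = D + t·(U−D) with t = 23/27, so DH:HU = 23/27:4/27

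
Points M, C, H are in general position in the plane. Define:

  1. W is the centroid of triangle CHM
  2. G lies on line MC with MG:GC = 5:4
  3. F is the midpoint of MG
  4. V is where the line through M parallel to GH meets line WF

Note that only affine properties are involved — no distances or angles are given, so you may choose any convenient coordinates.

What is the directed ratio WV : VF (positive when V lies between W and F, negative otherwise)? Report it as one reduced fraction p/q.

Assign M = (0, 0), C = (1, 0), H = (0, 1) — the answer is frame-independent, so this choice is without loss of generality.
1. W is the centroid of triangle CHM ⇒ W = (1/3, 1/3)
2. G lies on line MC with MG:GC = 5:4 ⇒ G = (5/9, 0)
3. F is the midpoint of MG ⇒ F = (5/18, 0)
4. V is where the line through M parallel to GH meets line WF ⇒ V = (25/117, -5/13)
V = W + t·(F−W) with t = 28/13, so WV:VF = t:(1−t) = 28/13:-15/13

WV:VF = -28/15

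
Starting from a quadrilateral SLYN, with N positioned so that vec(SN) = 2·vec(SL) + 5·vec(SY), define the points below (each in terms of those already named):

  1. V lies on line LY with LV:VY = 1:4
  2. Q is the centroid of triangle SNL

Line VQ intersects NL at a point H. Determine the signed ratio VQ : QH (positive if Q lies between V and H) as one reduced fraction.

VQ:QH = -7/25

Work in coordinates with S = (0, 0), L = (1, 0), Y = (0, 1), N = (2, 5).
1. V lies on line LY with LV:VY = 1:4 ⇒ V = (4/5, 1/5)
2. Q is the centroid of triangle SNL ⇒ Q = (1, 5/3)
line VQ meets NL at H = (2/7, -25/7)
Q = V + t·(H−V) with t = -7/18, so VQ:QH = -7/18:25/18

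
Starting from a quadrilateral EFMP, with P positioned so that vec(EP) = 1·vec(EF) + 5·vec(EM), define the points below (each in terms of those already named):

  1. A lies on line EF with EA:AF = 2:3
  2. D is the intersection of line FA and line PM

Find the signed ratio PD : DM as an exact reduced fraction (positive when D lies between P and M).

Set E = (0, 0), F = (1, 0), M = (0, 1), P = (1, 5); any affine frame gives the same invariant.
1. A lies on line EF with EA:AF = 2:3 ⇒ A = (2/5, 0)
2. D is the intersection of line FA and line PM ⇒ D = (-1/4, 0)
D = P + t·(M−P) with t = 5/4, so PD:DM = t:(1−t) = 5/4:-1/4

PD:DM = -5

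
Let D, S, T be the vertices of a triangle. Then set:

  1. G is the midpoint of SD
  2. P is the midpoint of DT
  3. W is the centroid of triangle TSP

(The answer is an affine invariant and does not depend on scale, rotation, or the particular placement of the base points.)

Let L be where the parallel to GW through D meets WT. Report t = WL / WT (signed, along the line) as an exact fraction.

Work in coordinates with D = (0, 0), S = (1, 0), T = (0, 1).
1. G is the midpoint of SD ⇒ G = (1/2, 0)
2. P is the midpoint of DT ⇒ P = (0, 1/2)
3. W is the centroid of triangle TSP ⇒ W = (1/3, 1/2)
through D parallel to GW: direction (-1/6, 1/2); meets WT at L = (-2/3, 2)
L = W + t·(T−W) with t = 3

t = 3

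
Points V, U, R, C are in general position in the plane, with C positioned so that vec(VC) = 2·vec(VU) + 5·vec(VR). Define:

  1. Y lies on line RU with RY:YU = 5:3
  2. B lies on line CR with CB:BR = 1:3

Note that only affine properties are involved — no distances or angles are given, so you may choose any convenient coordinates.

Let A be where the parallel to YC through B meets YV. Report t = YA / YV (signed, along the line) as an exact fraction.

Choose coordinates V = (0, 0), U = (1, 0), R = (0, 1), C = (2, 5).
1. Y lies on line RU with RY:YU = 5:3 ⇒ Y = (5/8, 3/8)
2. B lies on line CR with CB:BR = 1:3 ⇒ B = (3/2, 4)
through B parallel to YC: direction (11/8, 37/8); meets YV at A = (115/304, 69/304)
A = Y + t·(V−Y) with t = 15/38

t = 15/38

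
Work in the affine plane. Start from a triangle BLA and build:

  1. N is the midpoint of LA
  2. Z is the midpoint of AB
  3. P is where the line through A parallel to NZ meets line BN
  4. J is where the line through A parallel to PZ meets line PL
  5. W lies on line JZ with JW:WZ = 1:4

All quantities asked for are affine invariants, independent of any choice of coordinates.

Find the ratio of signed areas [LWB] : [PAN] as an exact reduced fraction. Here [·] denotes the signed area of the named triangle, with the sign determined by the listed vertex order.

[LWB]:[PAN] = 13/5

Work in coordinates with B = (0, 0), L = (1, 0), A = (0, 1).
1. N is the midpoint of LA ⇒ N = (1/2, 1/2)
2. Z is the midpoint of AB ⇒ Z = (0, 1/2)
3. P is where the line through A parallel to NZ meets line BN ⇒ P = (1, 1)
4. J is where the line through A parallel to PZ meets line PL ⇒ J = (1, 3/2)
5. W lies on line JZ with JW:WZ = 1:4 ⇒ W = (4/5, 13/10)
2·[LWB] = 13/10, 2·[PAN] = 1/2
[LWB]:[PAN] = 13/10:1/2 = 13/5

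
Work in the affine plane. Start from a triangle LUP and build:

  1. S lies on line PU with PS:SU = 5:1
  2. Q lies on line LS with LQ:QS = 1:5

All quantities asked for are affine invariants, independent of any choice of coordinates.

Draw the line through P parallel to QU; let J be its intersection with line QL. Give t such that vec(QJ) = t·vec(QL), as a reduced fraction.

Choose coordinates L = (0, 0), U = (1, 0), P = (0, 1).
1. S lies on line PU with PS:SU = 5:1 ⇒ S = (5/6, 1/6)
2. Q lies on line LS with LQ:QS = 1:5 ⇒ Q = (5/36, 1/36)
through P parallel to QU: direction (31/36, -1/36); meets QL at J = (155/36, 31/36)
J = Q + t·(L−Q) with t = -30

t = -30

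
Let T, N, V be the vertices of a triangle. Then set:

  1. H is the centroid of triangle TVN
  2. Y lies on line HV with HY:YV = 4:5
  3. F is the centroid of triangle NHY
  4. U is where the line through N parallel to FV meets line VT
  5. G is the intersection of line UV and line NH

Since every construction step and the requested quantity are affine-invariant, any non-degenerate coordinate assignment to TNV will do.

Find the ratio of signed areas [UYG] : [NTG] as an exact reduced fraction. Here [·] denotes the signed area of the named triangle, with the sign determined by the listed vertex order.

[UYG]:[NTG] = 115/369

Work in coordinates with T = (0, 0), N = (1, 0), V = (0, 1).
1. H is the centroid of triangle TVN ⇒ H = (1/3, 1/3)
2. Y lies on line HV with HY:YV = 4:5 ⇒ Y = (5/27, 17/27)
3. F is the centroid of triangle NHY ⇒ F = (41/81, 26/81)
4. U is where the line through N parallel to FV meets line VT ⇒ U = (0, 55/41)
5. G is the intersection of line UV and line NH ⇒ G = (0, 1/2)
2·[UYG] = -115/738, 2·[NTG] = -1/2
[UYG]:[NTG] = -115/738:-1/2 = 115/369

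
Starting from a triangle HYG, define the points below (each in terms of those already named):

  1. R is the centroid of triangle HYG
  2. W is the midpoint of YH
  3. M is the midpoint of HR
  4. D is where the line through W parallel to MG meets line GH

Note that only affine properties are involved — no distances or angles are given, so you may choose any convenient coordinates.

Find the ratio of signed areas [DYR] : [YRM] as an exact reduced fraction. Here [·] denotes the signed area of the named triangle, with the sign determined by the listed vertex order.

Work in coordinates with H = (0, 0), Y = (1, 0), G = (0, 1).
1. R is the centroid of triangle HYG ⇒ R = (1/3, 1/3)
2. W is the midpoint of YH ⇒ W = (1/2, 0)
3. M is the midpoint of HR ⇒ M = (1/6, 1/6)
4. D is where the line through W parallel to MG meets line GH ⇒ D = (0, 5/2)
2·[DYR] = -4/3, 2·[YRM] = 1/6
[DYR]:[YRM] = -4/3:1/6 = -8

[DYR]:[YRM] = -8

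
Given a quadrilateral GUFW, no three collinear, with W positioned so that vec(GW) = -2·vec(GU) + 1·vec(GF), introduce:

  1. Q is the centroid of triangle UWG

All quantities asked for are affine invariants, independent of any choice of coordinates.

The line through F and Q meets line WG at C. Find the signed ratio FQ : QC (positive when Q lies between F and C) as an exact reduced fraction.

Assign G = (0, 0), U = (1, 0), F = (0, 1), W = (-2, 1) — the answer is frame-independent, so this choice is without loss of generality.
1. Q is the centroid of triangle UWG ⇒ Q = (-1/3, 1/3)
line FQ meets WG at C = (-2/5, 1/5)
Q = F + t·(C−F) with t = 5/6, so FQ:QC = 5/6:1/6

FQ:QC = 5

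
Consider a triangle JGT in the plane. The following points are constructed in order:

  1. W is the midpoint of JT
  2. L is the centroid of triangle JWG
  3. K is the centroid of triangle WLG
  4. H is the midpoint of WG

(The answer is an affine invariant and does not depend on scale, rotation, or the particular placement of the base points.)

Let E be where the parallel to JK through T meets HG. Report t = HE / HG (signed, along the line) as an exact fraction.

Assign J = (0, 0), G = (1, 0), T = (0, 1) — the answer is frame-independent, so this choice is without loss of generality.
1. W is the midpoint of JT ⇒ W = (0, 1/2)
2. L is the centroid of triangle JWG ⇒ L = (1/3, 1/6)
3. K is the centroid of triangle WLG ⇒ K = (4/9, 2/9)
4. H is the midpoint of WG ⇒ H = (1/2, 1/4)
through T parallel to JK: direction (4/9, 2/9); meets HG at E = (-1/2, 3/4)
E = H + t·(G−H) with t = -2

t = -2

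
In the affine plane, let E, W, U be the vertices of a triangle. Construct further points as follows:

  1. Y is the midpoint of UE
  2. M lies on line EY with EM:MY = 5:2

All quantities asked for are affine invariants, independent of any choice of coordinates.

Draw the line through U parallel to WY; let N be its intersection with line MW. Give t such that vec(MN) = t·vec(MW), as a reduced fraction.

t = 9/2

Work in coordinates with E = (0, 0), W = (1, 0), U = (0, 1).
1. Y is the midpoint of UE ⇒ Y = (0, 1/2)
2. M lies on line EY with EM:MY = 5:2 ⇒ M = (0, 5/14)
through U parallel to WY: direction (-1, 1/2); meets MW at N = (9/2, -5/4)
N = M + t·(W−M) with t = 9/2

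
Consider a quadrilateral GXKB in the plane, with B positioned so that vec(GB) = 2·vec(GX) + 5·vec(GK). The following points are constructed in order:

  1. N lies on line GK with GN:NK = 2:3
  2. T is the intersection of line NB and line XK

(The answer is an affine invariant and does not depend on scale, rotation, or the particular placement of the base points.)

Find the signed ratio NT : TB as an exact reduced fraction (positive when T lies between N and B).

Set G = (0, 0), X = (1, 0), K = (0, 1), B = (2, 5); any affine frame gives the same invariant.
1. N lies on line GK with GN:NK = 2:3 ⇒ N = (0, 2/5)
2. T is the intersection of line NB and line XK ⇒ T = (2/11, 9/11)
T = N + t·(B−N) with t = 1/11, so NT:TB = t:(1−t) = 1/11:10/11

NT:TB = 1/10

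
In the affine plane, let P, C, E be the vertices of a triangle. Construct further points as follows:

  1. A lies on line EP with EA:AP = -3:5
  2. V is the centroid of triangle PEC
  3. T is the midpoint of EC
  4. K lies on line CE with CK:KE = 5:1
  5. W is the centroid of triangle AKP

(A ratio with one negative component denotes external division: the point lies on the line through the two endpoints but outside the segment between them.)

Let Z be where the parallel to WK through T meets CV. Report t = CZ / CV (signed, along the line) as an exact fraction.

t = 9/16

Assign P = (0, 0), C = (1, 0), E = (0, 1) — the answer is frame-independent, so this choice is without loss of generality.
1. A lies on line EP with EA:AP = -3:5 ⇒ A = (0, 5/2)
2. V is the centroid of triangle PEC ⇒ V = (1/3, 1/3)
3. T is the midpoint of EC ⇒ T = (1/2, 1/2)
4. K lies on line CE with CK:KE = 5:1 ⇒ K = (1/6, 5/6)
5. W is the centroid of triangle AKP ⇒ W = (1/18, 10/9)
through T parallel to WK: direction (1/9, -5/18); meets CV at Z = (5/8, 3/16)
Z = C + t·(V−C) with t = 9/16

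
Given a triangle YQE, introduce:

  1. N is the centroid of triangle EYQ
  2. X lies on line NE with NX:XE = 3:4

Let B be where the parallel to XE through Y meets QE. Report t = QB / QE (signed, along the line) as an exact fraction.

t = 2

Set Y = (0, 0), Q = (1, 0), E = (0, 1); any affine frame gives the same invariant.
1. N is the centroid of triangle EYQ ⇒ N = (1/3, 1/3)
2. X lies on line NE with NX:XE = 3:4 ⇒ X = (4/21, 13/21)
through Y parallel to XE: direction (-4/21, 8/21); meets QE at B = (-1, 2)
B = Q + t·(E−Q) with t = 2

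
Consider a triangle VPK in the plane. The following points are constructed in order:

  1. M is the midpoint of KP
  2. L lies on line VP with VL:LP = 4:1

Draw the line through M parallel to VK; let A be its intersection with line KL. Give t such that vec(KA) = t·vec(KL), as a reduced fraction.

Work in coordinates with V = (0, 0), P = (1, 0), K = (0, 1).
1. M is the midpoint of KP ⇒ M = (1/2, 1/2)
2. L lies on line VP with VL:LP = 4:1 ⇒ L = (4/5, 0)
through M parallel to VK: direction (0, 1); meets KL at A = (1/2, 3/8)
A = K + t·(L−K) with t = 5/8

t = 5/8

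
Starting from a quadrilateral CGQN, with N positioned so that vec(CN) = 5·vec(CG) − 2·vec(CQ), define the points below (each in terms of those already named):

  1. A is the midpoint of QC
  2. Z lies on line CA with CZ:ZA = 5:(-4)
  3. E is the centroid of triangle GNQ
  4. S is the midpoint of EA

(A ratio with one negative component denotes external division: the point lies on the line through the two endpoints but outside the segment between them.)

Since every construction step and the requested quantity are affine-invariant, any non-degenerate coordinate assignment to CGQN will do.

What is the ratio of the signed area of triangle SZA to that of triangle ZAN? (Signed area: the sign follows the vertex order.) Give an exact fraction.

Assign C = (0, 0), G = (1, 0), Q = (0, 1), N = (5, -2) — the answer is frame-independent, so this choice is without loss of generality.
1. A is the midpoint of QC ⇒ A = (0, 1/2)
2. Z lies on line CA with CZ:ZA = 5:(-4) ⇒ Z = (0, 5/2)
3. E is the centroid of triangle GNQ ⇒ E = (2, -1/3)
4. S is the midpoint of EA ⇒ S = (1, 1/12)
2·[SZA] = 2, 2·[ZAN] = 10
[SZA]:[ZAN] = 2:10 = 1/5

[SZA]:[ZAN] = 1/5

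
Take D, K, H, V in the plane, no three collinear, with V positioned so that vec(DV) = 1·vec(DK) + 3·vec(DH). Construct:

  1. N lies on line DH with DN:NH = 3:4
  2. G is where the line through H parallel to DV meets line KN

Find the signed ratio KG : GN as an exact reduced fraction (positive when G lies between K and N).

Assign D = (0, 0), K = (1, 0), H = (0, 1), V = (1, 3) — the answer is frame-independent, so this choice is without loss of generality.
1. N lies on line DH with DN:NH = 3:4 ⇒ N = (0, 3/7)
2. G is where the line through H parallel to DV meets line KN ⇒ G = (-1/6, 1/2)
G = K + t·(N−K) with t = 7/6, so KG:GN = t:(1−t) = 7/6:-1/6

KG:GN = -7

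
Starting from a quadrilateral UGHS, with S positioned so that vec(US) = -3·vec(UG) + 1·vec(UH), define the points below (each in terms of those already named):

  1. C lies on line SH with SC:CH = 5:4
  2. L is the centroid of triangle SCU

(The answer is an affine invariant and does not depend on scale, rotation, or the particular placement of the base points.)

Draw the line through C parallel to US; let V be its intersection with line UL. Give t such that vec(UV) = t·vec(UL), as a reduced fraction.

t = 3

Choose coordinates U = (0, 0), G = (1, 0), H = (0, 1), S = (-3, 1).
1. C lies on line SH with SC:CH = 5:4 ⇒ C = (-4/3, 1)
2. L is the centroid of triangle SCU ⇒ L = (-13/9, 2/3)
through C parallel to US: direction (-3, 1); meets UL at V = (-13/3, 2)
V = U + t·(L−U) with t = 3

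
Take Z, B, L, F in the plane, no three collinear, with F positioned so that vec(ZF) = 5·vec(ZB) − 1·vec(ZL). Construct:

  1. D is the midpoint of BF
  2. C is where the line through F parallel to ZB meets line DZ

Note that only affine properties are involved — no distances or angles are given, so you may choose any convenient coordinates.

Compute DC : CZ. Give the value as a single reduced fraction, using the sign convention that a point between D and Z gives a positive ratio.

DC:CZ = -1/2

Work in coordinates with Z = (0, 0), B = (1, 0), L = (0, 1), F = (5, -1).
1. D is the midpoint of BF ⇒ D = (3, -1/2)
2. C is where the line through F parallel to ZB meets line DZ ⇒ C = (6, -1)
C = D + t·(Z−D) with t = -1, so DC:CZ = t:(1−t) = -1:2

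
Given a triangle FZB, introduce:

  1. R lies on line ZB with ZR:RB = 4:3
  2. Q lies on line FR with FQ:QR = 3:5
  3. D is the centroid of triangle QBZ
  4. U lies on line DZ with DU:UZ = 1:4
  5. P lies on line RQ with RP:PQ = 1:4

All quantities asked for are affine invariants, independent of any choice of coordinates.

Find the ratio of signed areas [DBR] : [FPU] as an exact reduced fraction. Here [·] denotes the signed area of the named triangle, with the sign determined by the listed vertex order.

Assign F = (0, 0), Z = (1, 0), B = (0, 1) — the answer is frame-independent, so this choice is without loss of generality.
1. R lies on line ZB with ZR:RB = 4:3 ⇒ R = (3/7, 4/7)
2. Q lies on line FR with FQ:QR = 3:5 ⇒ Q = (9/56, 3/14)
3. D is the centroid of triangle QBZ ⇒ D = (65/168, 17/42)
4. U lies on line DZ with DU:UZ = 1:4 ⇒ U = (107/210, 34/105)
5. P lies on line RQ with RP:PQ = 1:4 ⇒ P = (3/8, 1/2)
2·[DBR] = -5/56, 2·[FPU] = -2/15
[DBR]:[FPU] = -5/56:-2/15 = 75/112

[DBR]:[FPU] = 75/112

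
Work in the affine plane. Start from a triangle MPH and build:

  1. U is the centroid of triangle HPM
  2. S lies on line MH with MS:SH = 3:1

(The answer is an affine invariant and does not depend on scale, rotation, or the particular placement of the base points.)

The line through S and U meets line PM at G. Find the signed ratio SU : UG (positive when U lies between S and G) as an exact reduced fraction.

Work in coordinates with M = (0, 0), P = (1, 0), H = (0, 1).
1. U is the centroid of triangle HPM ⇒ U = (1/3, 1/3)
2. S lies on line MH with MS:SH = 3:1 ⇒ S = (0, 3/4)
line SU meets PM at G = (3/5, 0)
U = S + t·(G−S) with t = 5/9, so SU:UG = 5/9:4/9

SU:UG = 5/4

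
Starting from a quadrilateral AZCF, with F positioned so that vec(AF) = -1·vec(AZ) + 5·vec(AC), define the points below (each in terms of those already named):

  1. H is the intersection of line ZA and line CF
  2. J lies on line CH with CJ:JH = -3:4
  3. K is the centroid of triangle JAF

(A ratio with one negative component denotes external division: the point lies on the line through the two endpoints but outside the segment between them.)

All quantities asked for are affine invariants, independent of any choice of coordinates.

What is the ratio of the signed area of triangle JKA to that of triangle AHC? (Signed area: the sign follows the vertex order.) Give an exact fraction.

Assign A = (0, 0), Z = (1, 0), C = (0, 1), F = (-1, 5) — the answer is frame-independent, so this choice is without loss of generality.
1. H is the intersection of line ZA and line CF ⇒ H = (1/4, 0)
2. J lies on line CH with CJ:JH = -3:4 ⇒ J = (-3/4, 4)
3. K is the centroid of triangle JAF ⇒ K = (-7/12, 3)
2·[JKA] = 1/12, 2·[AHC] = 1/4
[JKA]:[AHC] = 1/12:1/4 = 1/3

[JKA]:[AHC] = 1/3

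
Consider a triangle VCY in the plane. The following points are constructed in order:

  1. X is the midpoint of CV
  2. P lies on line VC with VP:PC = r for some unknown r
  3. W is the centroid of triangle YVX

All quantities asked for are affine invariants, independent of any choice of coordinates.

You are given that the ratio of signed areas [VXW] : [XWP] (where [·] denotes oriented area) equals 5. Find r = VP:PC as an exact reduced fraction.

Set V = (0, 0), C = (1, 0), Y = (0, 1); any affine frame gives the same invariant.
1. X is the midpoint of CV ⇒ X = (1/2, 0)
2. With VP:PC = r, write λ = r/(r+1) so P = V + λ·(C−V); P is affine-linear in λ
3. W is the centroid of triangle YVX ⇒ W = (1/6, 1/3)
Every point depending on P is an affine combination of P and λ-independent points, so each such coordinate is linear in λ; the λ² term in each signed area is a multiple of (C−V)×(C−V) = 0, so 2·[VXW] and 2·[XWP] are each linear in λ. Evaluating at λ=0 and λ=1:
  2·[VXW] = 1/6,   2·[XWP] = -1/3·λ + 1/6
So [VXW]:[XWP] = (1/6) / (-1/3·λ + 1/6). Setting this equal to 5:
  1/6 = 5·(-1/3·λ + 1/6)  ⇒  λ = 2/5
Then r = λ/(1−λ) = (2/5)/(3/5) = 2/3. Check: with r = 2/3, P = (2/5, 0) and [VXW]:[XWP] = 5 as required.

r = 2/3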